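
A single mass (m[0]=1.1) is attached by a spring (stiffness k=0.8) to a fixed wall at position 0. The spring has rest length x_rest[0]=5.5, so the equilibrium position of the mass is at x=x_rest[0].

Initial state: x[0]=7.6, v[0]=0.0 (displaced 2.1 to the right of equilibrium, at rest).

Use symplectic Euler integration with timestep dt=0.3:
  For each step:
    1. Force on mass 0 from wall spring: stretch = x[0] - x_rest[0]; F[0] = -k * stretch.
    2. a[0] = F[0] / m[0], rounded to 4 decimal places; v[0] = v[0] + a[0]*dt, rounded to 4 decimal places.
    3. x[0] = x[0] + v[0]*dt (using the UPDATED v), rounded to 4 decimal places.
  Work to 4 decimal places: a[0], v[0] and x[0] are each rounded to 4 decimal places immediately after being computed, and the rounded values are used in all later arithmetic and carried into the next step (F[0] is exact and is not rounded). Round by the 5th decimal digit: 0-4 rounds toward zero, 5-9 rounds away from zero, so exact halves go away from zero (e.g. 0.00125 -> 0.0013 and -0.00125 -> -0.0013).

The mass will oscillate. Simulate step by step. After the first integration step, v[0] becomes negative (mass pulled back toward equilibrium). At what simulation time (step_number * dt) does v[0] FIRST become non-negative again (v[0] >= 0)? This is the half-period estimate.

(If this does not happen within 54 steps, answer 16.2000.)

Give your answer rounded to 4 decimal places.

Answer: 3.9000

Derivation:
Step 0: x=[7.6000] v=[0.0000]
Step 1: x=[7.4625] v=[-0.4582]
Step 2: x=[7.1966] v=[-0.8864]
Step 3: x=[6.8196] v=[-1.2566]
Step 4: x=[6.3563] v=[-1.5445]
Step 5: x=[5.8369] v=[-1.7313]
Step 6: x=[5.2955] v=[-1.8048]
Step 7: x=[4.7674] v=[-1.7602]
Step 8: x=[4.2873] v=[-1.6004]
Step 9: x=[3.8866] v=[-1.3358]
Step 10: x=[3.5915] v=[-0.9838]
Step 11: x=[3.4213] v=[-0.5674]
Step 12: x=[3.3871] v=[-0.1139]
Step 13: x=[3.4912] v=[0.3471]
First v>=0 after going negative at step 13, time=3.9000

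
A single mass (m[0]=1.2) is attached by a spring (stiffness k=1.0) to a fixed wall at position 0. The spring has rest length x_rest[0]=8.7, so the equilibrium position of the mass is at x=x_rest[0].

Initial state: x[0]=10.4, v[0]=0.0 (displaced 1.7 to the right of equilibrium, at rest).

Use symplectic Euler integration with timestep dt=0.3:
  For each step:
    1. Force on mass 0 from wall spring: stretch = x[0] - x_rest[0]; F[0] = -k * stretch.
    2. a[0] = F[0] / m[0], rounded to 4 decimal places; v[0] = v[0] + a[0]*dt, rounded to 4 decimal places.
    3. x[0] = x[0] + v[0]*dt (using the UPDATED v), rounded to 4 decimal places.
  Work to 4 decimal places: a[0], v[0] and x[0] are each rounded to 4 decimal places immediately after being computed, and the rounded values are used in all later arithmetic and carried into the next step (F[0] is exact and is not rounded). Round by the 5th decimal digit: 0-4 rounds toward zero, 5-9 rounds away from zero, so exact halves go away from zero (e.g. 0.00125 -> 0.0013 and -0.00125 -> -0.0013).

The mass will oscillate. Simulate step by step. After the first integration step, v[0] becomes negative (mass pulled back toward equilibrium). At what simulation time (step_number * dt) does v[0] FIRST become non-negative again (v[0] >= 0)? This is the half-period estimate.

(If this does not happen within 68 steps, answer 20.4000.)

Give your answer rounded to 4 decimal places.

Answer: 3.6000

Derivation:
Step 0: x=[10.4000] v=[0.0000]
Step 1: x=[10.2725] v=[-0.4250]
Step 2: x=[10.0271] v=[-0.8181]
Step 3: x=[9.6821] v=[-1.1499]
Step 4: x=[9.2635] v=[-1.3954]
Step 5: x=[8.8026] v=[-1.5363]
Step 6: x=[8.3340] v=[-1.5620]
Step 7: x=[7.8929] v=[-1.4705]
Step 8: x=[7.5123] v=[-1.2687]
Step 9: x=[7.2208] v=[-0.9718]
Step 10: x=[7.0402] v=[-0.6020]
Step 11: x=[6.9841] v=[-0.1870]
Step 12: x=[7.0567] v=[0.2420]
First v>=0 after going negative at step 12, time=3.6000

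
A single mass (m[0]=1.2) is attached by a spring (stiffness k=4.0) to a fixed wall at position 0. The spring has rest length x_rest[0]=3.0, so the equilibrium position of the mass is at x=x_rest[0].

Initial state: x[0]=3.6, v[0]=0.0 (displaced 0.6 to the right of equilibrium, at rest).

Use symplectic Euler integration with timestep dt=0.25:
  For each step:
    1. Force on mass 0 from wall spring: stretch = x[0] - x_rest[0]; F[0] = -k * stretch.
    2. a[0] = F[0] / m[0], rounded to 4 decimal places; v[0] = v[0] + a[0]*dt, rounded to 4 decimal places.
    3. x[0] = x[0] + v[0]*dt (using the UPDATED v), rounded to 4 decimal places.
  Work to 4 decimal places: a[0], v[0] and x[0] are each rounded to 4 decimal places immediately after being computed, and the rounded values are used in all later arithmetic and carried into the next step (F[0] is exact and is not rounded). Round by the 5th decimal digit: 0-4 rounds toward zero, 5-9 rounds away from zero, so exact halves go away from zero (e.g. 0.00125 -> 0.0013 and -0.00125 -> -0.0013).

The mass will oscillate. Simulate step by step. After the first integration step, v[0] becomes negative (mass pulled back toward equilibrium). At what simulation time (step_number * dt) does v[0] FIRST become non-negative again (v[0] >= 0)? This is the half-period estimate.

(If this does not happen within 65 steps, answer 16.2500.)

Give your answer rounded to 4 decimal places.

Step 0: x=[3.6000] v=[0.0000]
Step 1: x=[3.4750] v=[-0.5000]
Step 2: x=[3.2511] v=[-0.8958]
Step 3: x=[2.9748] v=[-1.1051]
Step 4: x=[2.7038] v=[-1.0841]
Step 5: x=[2.4945] v=[-0.8373]
Step 6: x=[2.3905] v=[-0.4161]
Step 7: x=[2.4135] v=[0.0918]
First v>=0 after going negative at step 7, time=1.7500

Answer: 1.7500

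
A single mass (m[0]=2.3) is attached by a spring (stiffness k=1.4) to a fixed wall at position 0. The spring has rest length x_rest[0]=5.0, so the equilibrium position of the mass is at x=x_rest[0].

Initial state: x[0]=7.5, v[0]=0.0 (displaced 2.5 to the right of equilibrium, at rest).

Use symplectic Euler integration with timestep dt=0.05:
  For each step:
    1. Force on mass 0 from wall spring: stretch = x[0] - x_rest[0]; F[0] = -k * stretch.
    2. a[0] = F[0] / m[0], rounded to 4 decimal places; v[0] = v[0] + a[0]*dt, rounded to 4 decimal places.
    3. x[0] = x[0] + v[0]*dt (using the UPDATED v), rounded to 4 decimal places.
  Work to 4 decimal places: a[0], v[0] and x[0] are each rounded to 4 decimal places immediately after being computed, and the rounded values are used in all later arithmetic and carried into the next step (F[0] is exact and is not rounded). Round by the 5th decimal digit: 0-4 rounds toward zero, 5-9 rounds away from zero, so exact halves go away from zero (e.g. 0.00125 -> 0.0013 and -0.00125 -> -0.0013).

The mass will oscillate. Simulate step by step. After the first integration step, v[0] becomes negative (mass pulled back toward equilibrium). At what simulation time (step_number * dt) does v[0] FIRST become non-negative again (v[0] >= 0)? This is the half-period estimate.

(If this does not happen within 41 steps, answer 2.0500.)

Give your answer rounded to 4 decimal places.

Answer: 2.0500

Derivation:
Step 0: x=[7.5000] v=[0.0000]
Step 1: x=[7.4962] v=[-0.0761]
Step 2: x=[7.4886] v=[-0.1521]
Step 3: x=[7.4772] v=[-0.2278]
Step 4: x=[7.4620] v=[-0.3032]
Step 5: x=[7.4431] v=[-0.3781]
Step 6: x=[7.4205] v=[-0.4525]
Step 7: x=[7.3942] v=[-0.5262]
Step 8: x=[7.3642] v=[-0.5991]
Step 9: x=[7.3306] v=[-0.6711]
Step 10: x=[7.2935] v=[-0.7420]
Step 11: x=[7.2529] v=[-0.8118]
Step 12: x=[7.2089] v=[-0.8804]
Step 13: x=[7.1615] v=[-0.9476]
Step 14: x=[7.1108] v=[-1.0134]
Step 15: x=[7.0569] v=[-1.0776]
Step 16: x=[6.9999] v=[-1.1402]
Step 17: x=[6.9398] v=[-1.2011]
Step 18: x=[6.8768] v=[-1.2601]
Step 19: x=[6.8109] v=[-1.3172]
Step 20: x=[6.7423] v=[-1.3723]
Step 21: x=[6.6710] v=[-1.4253]
Step 22: x=[6.5972] v=[-1.4762]
Step 23: x=[6.5210] v=[-1.5248]
Step 24: x=[6.4424] v=[-1.5711]
Step 25: x=[6.3617] v=[-1.6150]
Step 26: x=[6.2789] v=[-1.6564]
Step 27: x=[6.1941] v=[-1.6953]
Step 28: x=[6.1075] v=[-1.7316]
Step 29: x=[6.0192] v=[-1.7653]
Step 30: x=[5.9294] v=[-1.7963]
Step 31: x=[5.8382] v=[-1.8246]
Step 32: x=[5.7457] v=[-1.8501]
Step 33: x=[5.6521] v=[-1.8728]
Step 34: x=[5.5575] v=[-1.8926]
Step 35: x=[5.4620] v=[-1.9096]
Step 36: x=[5.3658] v=[-1.9237]
Step 37: x=[5.2691] v=[-1.9348]
Step 38: x=[5.1720] v=[-1.9430]
Step 39: x=[5.0746] v=[-1.9482]
Step 40: x=[4.9771] v=[-1.9505]
Step 41: x=[4.8796] v=[-1.9498]
v[0] did not become non-negative within 41 steps; using fallback time=2.0500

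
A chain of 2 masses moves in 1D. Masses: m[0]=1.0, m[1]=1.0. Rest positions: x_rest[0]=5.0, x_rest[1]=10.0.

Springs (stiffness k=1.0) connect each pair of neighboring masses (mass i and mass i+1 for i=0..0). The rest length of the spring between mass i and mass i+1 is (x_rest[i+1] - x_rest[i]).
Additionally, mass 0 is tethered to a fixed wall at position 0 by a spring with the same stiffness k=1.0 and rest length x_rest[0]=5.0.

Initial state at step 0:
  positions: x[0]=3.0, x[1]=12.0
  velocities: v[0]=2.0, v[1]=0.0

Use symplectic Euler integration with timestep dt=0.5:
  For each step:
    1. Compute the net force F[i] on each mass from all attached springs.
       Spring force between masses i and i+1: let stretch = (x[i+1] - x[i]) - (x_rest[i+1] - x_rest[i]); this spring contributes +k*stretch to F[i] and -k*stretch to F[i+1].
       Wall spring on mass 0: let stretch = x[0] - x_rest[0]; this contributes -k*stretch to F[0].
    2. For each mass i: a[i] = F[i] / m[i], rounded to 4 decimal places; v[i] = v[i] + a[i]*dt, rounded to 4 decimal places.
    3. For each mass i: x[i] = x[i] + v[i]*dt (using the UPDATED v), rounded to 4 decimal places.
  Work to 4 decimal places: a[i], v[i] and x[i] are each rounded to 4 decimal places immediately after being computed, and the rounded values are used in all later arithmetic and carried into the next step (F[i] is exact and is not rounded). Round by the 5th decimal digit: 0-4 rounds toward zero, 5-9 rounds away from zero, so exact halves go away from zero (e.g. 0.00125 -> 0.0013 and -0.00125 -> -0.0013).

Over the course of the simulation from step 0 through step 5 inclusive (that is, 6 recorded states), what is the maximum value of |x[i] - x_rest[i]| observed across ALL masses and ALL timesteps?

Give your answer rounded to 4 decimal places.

Answer: 3.9688

Derivation:
Step 0: x=[3.0000 12.0000] v=[2.0000 0.0000]
Step 1: x=[5.5000 11.0000] v=[5.0000 -2.0000]
Step 2: x=[8.0000 9.8750] v=[5.0000 -2.2500]
Step 3: x=[8.9688 9.5313] v=[1.9375 -0.6875]
Step 4: x=[7.8360 10.2970] v=[-2.2657 1.5313]
Step 5: x=[5.3594 11.6974] v=[-4.9532 2.8008]
Max displacement = 3.9688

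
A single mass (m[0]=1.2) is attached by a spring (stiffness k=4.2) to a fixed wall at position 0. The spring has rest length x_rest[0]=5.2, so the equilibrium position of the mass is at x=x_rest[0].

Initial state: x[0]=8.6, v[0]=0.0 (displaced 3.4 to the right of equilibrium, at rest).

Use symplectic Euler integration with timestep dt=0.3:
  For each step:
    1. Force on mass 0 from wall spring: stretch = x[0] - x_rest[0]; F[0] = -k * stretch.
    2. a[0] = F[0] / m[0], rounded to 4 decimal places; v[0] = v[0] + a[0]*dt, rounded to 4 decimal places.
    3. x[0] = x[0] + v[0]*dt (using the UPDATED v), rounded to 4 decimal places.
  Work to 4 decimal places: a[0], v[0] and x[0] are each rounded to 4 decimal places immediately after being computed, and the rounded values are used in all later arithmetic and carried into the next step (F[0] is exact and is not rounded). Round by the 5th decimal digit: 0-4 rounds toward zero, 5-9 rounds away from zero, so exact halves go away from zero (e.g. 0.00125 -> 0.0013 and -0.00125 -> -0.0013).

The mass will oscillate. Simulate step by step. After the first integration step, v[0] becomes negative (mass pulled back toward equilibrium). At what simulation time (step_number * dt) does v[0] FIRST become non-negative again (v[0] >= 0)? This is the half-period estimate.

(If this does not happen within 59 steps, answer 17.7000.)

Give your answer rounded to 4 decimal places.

Step 0: x=[8.6000] v=[0.0000]
Step 1: x=[7.5290] v=[-3.5700]
Step 2: x=[5.7244] v=[-6.0155]
Step 3: x=[3.7546] v=[-6.5661]
Step 4: x=[2.2401] v=[-5.0484]
Step 5: x=[1.6580] v=[-1.9405]
Step 6: x=[2.1916] v=[1.7786]
First v>=0 after going negative at step 6, time=1.8000

Answer: 1.8000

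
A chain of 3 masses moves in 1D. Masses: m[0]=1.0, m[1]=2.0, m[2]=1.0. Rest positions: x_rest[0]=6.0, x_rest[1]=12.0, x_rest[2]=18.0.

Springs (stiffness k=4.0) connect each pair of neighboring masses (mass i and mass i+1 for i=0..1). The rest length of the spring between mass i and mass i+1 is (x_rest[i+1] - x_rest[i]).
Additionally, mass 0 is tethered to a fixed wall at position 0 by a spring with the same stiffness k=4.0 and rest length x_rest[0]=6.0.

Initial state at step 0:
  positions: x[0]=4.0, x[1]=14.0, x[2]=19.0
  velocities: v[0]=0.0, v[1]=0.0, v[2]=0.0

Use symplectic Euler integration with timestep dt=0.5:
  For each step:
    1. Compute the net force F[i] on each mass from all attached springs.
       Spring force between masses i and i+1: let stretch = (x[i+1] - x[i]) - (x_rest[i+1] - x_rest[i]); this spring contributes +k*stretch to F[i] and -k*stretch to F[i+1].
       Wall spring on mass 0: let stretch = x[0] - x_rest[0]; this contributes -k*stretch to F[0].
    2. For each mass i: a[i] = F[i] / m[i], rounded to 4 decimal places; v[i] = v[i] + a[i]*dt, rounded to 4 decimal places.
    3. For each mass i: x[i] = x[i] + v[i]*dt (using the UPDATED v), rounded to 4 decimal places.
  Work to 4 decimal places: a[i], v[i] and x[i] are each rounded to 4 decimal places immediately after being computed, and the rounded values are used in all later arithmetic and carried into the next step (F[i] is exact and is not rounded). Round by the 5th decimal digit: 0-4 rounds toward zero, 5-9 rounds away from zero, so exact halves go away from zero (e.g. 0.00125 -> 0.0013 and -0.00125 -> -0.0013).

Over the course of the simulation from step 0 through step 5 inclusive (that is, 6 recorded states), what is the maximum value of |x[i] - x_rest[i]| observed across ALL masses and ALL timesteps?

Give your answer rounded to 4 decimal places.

Step 0: x=[4.0000 14.0000 19.0000] v=[0.0000 0.0000 0.0000]
Step 1: x=[10.0000 11.5000 20.0000] v=[12.0000 -5.0000 2.0000]
Step 2: x=[7.5000 12.5000 18.5000] v=[-5.0000 2.0000 -3.0000]
Step 3: x=[2.5000 14.0000 17.0000] v=[-10.0000 3.0000 -3.0000]
Step 4: x=[6.5000 11.2500 18.5000] v=[8.0000 -5.5000 3.0000]
Step 5: x=[8.7500 9.7500 18.7500] v=[4.5000 -3.0000 0.5000]
Max displacement = 4.0000

Answer: 4.0000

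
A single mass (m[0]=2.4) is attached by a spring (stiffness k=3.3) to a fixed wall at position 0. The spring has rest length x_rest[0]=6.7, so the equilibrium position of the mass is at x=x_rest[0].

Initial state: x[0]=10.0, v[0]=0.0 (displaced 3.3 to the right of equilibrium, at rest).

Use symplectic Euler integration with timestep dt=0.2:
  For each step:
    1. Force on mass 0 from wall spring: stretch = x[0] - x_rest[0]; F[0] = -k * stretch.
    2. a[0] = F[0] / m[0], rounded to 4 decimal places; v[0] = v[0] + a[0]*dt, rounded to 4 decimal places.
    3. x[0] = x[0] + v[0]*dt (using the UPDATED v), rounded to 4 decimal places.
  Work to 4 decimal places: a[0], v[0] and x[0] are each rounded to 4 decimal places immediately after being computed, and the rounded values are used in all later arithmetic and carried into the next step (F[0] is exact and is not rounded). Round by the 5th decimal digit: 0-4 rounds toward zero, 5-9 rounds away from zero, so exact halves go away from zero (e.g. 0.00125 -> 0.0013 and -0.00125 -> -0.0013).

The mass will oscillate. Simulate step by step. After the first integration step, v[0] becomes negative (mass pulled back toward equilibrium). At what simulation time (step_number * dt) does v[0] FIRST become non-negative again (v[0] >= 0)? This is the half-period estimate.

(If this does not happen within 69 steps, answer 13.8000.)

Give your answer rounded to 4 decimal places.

Step 0: x=[10.0000] v=[0.0000]
Step 1: x=[9.8185] v=[-0.9075]
Step 2: x=[9.4655] v=[-1.7651]
Step 3: x=[8.9604] v=[-2.5256]
Step 4: x=[8.3310] v=[-3.1472]
Step 5: x=[7.6119] v=[-3.5957]
Step 6: x=[6.8426] v=[-3.8465]
Step 7: x=[6.0655] v=[-3.8857]
Step 8: x=[5.3233] v=[-3.7112]
Step 9: x=[4.6568] v=[-3.3326]
Step 10: x=[4.1027] v=[-2.7707]
Step 11: x=[3.6914] v=[-2.0564]
Step 12: x=[3.4456] v=[-1.2290]
Step 13: x=[3.3788] v=[-0.3340]
Step 14: x=[3.4947] v=[0.5793]
First v>=0 after going negative at step 14, time=2.8000

Answer: 2.8000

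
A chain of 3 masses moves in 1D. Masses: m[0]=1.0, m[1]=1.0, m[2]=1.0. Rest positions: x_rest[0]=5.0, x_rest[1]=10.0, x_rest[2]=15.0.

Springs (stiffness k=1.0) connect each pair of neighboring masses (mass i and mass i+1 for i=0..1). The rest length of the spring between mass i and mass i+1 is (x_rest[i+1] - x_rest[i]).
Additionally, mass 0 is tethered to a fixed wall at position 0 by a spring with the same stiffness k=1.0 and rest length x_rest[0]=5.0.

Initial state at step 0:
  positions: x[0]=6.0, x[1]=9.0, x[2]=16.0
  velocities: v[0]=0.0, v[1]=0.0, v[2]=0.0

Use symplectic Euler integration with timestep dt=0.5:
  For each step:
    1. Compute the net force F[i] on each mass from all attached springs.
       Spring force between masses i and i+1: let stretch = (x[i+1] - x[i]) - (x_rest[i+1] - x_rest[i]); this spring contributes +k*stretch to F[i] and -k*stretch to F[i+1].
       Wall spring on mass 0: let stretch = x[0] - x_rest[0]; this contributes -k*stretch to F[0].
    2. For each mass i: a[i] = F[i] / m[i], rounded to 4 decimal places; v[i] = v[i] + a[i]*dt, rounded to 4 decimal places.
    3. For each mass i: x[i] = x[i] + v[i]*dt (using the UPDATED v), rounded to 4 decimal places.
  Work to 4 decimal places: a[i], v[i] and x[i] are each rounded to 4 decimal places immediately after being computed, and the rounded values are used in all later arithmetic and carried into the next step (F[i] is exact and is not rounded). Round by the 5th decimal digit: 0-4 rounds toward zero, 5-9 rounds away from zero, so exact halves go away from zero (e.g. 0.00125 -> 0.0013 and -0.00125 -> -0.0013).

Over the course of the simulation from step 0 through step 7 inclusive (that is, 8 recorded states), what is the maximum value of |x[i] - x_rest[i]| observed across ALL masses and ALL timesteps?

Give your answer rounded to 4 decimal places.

Step 0: x=[6.0000 9.0000 16.0000] v=[0.0000 0.0000 0.0000]
Step 1: x=[5.2500 10.0000 15.5000] v=[-1.5000 2.0000 -1.0000]
Step 2: x=[4.3750 11.1875 14.8750] v=[-1.7500 2.3750 -1.2500]
Step 3: x=[4.1094 11.5938 14.5781] v=[-0.5313 0.8125 -0.5938]
Step 4: x=[4.6875 10.8750 14.7852] v=[1.1562 -1.4376 0.4141]
Step 5: x=[5.6406 9.5869 15.2647] v=[1.9062 -2.5763 0.9590]
Step 6: x=[6.1702 8.7316 15.5748] v=[1.0591 -1.7106 0.6201]
Step 7: x=[5.7976 8.9468 15.4241] v=[-0.7453 0.4303 -0.3015]
Max displacement = 1.5938

Answer: 1.5938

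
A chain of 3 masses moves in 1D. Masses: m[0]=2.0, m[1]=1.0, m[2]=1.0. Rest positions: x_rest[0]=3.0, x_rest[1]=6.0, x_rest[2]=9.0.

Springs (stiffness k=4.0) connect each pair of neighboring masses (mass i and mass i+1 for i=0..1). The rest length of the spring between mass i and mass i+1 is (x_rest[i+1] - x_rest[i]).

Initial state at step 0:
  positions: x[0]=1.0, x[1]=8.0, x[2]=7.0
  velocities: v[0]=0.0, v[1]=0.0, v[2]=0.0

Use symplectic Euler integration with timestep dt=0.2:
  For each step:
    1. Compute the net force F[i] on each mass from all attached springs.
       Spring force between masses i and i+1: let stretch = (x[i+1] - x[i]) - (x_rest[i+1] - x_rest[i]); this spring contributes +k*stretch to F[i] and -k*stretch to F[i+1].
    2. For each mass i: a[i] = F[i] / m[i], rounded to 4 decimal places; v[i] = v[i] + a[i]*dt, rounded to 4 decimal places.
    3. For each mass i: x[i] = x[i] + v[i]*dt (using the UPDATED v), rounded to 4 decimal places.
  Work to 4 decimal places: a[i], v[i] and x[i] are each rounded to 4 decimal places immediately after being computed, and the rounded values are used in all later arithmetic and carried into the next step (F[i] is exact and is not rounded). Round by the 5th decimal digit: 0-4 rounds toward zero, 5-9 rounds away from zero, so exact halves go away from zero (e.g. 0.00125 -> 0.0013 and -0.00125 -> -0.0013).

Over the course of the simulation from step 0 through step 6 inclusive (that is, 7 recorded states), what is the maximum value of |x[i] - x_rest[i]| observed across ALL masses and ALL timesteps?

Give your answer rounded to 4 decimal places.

Step 0: x=[1.0000 8.0000 7.0000] v=[0.0000 0.0000 0.0000]
Step 1: x=[1.3200 6.7200 7.6400] v=[1.6000 -6.4000 3.2000]
Step 2: x=[1.8320 4.7232 8.6128] v=[2.5600 -9.9840 4.8640]
Step 3: x=[2.3353 2.8861 9.4433] v=[2.5165 -9.1853 4.1523]
Step 4: x=[2.6427 2.0101 9.7046] v=[1.5368 -4.3802 1.3065]
Step 5: x=[2.6595 2.4664 9.2148] v=[0.0838 2.2815 -2.4491]
Step 6: x=[2.4208 4.0333 8.1252] v=[-1.1934 7.8347 -5.4478]
Max displacement = 3.9899

Answer: 3.9899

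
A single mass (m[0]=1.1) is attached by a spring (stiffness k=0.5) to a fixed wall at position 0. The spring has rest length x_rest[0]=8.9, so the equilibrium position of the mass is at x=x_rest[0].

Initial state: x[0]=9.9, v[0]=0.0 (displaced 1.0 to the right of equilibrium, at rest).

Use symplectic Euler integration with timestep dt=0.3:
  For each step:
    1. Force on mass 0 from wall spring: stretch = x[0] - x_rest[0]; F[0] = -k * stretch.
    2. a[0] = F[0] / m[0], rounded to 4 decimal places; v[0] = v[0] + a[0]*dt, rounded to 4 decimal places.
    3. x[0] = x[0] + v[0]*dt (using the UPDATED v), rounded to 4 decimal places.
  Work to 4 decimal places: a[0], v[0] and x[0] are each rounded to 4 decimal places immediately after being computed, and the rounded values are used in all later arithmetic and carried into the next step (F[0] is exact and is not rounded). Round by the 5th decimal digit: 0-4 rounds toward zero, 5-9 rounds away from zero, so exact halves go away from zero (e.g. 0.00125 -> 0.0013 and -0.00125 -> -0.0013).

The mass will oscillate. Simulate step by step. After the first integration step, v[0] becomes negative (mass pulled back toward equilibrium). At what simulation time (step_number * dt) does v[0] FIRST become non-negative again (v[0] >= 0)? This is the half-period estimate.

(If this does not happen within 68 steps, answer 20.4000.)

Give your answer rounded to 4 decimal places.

Answer: 4.8000

Derivation:
Step 0: x=[9.9000] v=[0.0000]
Step 1: x=[9.8591] v=[-0.1364]
Step 2: x=[9.7789] v=[-0.2672]
Step 3: x=[9.6628] v=[-0.3871]
Step 4: x=[9.5155] v=[-0.4911]
Step 5: x=[9.3430] v=[-0.5750]
Step 6: x=[9.1524] v=[-0.6354]
Step 7: x=[8.9515] v=[-0.6698]
Step 8: x=[8.7485] v=[-0.6768]
Step 9: x=[8.5517] v=[-0.6561]
Step 10: x=[8.3691] v=[-0.6086]
Step 11: x=[8.2082] v=[-0.5362]
Step 12: x=[8.0756] v=[-0.4419]
Step 13: x=[7.9768] v=[-0.3295]
Step 14: x=[7.9157] v=[-0.2036]
Step 15: x=[7.8949] v=[-0.0694]
Step 16: x=[7.9152] v=[0.0677]
First v>=0 after going negative at step 16, time=4.8000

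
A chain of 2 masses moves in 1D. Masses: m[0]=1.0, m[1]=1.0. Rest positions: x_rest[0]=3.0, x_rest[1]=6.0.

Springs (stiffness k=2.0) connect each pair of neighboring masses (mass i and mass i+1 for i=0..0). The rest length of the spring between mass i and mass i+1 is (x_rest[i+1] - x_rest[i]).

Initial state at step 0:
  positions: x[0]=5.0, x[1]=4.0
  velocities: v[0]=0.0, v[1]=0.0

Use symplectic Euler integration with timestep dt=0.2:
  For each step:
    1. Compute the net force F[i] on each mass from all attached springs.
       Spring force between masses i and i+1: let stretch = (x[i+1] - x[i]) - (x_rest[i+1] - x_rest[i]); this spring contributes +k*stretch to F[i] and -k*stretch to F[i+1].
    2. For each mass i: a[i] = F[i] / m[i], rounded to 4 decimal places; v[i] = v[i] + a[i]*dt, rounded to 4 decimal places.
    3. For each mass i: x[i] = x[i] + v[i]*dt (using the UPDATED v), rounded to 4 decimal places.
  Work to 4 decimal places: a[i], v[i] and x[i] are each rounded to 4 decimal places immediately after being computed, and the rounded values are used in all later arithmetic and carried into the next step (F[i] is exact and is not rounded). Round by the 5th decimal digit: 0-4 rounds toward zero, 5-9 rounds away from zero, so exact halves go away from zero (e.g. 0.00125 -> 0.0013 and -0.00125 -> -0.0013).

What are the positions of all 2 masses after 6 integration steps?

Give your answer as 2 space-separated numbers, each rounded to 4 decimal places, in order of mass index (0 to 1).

Answer: 1.2326 7.7674

Derivation:
Step 0: x=[5.0000 4.0000] v=[0.0000 0.0000]
Step 1: x=[4.6800 4.3200] v=[-1.6000 1.6000]
Step 2: x=[4.0912 4.9088] v=[-2.9440 2.9440]
Step 3: x=[3.3278 5.6722] v=[-3.8170 3.8170]
Step 4: x=[2.5120 6.4880] v=[-4.0792 4.0792]
Step 5: x=[1.7742 7.2258] v=[-3.6888 3.6888]
Step 6: x=[1.2326 7.7674] v=[-2.7082 2.7082]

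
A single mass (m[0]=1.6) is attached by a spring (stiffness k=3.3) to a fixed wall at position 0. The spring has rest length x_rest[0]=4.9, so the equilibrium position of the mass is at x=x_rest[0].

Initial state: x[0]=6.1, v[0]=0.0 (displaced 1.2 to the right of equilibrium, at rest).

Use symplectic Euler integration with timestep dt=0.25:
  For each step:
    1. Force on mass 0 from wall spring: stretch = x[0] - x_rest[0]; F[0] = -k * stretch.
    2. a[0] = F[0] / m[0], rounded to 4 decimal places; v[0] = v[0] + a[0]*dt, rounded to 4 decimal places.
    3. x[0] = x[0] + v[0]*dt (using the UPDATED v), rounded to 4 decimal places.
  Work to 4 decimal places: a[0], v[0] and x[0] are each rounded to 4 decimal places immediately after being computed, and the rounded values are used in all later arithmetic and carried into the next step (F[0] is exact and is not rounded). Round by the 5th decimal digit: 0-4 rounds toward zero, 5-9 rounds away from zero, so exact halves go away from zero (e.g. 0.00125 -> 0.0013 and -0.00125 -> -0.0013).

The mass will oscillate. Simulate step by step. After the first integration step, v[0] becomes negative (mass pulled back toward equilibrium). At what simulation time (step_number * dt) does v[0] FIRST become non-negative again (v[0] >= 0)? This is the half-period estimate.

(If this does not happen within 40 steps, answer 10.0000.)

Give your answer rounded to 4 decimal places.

Step 0: x=[6.1000] v=[0.0000]
Step 1: x=[5.9453] v=[-0.6188]
Step 2: x=[5.6559] v=[-1.1578]
Step 3: x=[5.2690] v=[-1.5476]
Step 4: x=[4.8345] v=[-1.7379]
Step 5: x=[4.4085] v=[-1.7041]
Step 6: x=[4.0458] v=[-1.4507]
Step 7: x=[3.7932] v=[-1.0103]
Step 8: x=[3.6833] v=[-0.4396]
Step 9: x=[3.7303] v=[0.1878]
First v>=0 after going negative at step 9, time=2.2500

Answer: 2.2500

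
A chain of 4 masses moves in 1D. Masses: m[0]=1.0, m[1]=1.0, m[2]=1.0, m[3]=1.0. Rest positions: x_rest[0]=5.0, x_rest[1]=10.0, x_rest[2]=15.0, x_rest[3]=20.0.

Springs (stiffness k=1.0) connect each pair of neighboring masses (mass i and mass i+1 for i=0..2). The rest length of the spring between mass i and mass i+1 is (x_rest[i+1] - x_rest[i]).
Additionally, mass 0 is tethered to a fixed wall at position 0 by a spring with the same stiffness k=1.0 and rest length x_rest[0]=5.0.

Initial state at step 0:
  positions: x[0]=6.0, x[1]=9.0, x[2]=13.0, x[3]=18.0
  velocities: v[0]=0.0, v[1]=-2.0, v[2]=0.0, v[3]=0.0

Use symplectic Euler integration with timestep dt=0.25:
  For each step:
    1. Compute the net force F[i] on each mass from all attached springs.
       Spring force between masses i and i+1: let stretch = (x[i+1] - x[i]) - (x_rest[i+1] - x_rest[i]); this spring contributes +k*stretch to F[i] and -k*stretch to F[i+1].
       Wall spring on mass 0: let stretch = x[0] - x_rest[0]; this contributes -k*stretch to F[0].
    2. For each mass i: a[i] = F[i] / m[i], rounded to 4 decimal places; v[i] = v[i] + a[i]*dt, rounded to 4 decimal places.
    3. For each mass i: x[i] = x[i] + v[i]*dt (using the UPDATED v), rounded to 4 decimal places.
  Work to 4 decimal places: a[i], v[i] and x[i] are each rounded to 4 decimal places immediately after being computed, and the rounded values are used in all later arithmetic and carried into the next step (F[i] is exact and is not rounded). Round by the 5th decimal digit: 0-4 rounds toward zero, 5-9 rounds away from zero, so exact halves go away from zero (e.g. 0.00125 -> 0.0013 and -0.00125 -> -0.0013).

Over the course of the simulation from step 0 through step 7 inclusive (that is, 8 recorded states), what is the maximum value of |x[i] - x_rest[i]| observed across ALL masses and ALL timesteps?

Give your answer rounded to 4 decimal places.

Step 0: x=[6.0000 9.0000 13.0000 18.0000] v=[0.0000 -2.0000 0.0000 0.0000]
Step 1: x=[5.8125 8.5625 13.0625 18.0000] v=[-0.7500 -1.7500 0.2500 0.0000]
Step 2: x=[5.4336 8.2344 13.1524 18.0039] v=[-1.5156 -1.3125 0.3594 0.0156]
Step 3: x=[4.8902 8.0386 13.2381 18.0171] v=[-2.1738 -0.7832 0.3428 0.0527]
Step 4: x=[4.2379 7.9710 13.2975 18.0441] v=[-2.6093 -0.2704 0.2377 0.1080]
Step 5: x=[3.5540 8.0030 13.3207 18.0870] v=[-2.7355 0.1280 0.0927 0.1714]
Step 6: x=[2.9261 8.0893 13.3094 18.1445] v=[-2.5118 0.3452 -0.0452 0.2298]
Step 7: x=[2.4380 8.1792 13.2740 18.2123] v=[-1.9525 0.3594 -0.1415 0.2710]
Max displacement = 2.5620

Answer: 2.5620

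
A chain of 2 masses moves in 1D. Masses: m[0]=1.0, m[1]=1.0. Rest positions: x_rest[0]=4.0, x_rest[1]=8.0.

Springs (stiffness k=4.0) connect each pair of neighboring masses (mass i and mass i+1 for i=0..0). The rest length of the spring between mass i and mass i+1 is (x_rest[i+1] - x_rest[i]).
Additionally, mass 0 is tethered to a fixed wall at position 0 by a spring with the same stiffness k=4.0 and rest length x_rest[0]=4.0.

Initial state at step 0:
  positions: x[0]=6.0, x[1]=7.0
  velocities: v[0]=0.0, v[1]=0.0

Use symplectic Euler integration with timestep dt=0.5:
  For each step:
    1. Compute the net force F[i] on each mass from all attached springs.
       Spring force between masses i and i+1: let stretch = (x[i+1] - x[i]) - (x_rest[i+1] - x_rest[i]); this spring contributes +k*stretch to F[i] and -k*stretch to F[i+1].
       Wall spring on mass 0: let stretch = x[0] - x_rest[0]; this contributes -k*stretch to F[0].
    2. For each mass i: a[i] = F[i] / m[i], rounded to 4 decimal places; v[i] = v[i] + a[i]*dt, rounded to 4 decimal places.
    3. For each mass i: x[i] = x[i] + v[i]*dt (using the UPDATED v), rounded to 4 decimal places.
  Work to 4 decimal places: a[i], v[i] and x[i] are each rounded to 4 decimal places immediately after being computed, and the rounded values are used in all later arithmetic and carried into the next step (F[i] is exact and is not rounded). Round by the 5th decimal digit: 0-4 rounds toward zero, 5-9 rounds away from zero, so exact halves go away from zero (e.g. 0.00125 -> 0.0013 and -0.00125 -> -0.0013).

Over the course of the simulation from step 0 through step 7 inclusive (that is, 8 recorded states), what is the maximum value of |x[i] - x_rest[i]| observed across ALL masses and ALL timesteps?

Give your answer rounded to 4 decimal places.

Answer: 3.0000

Derivation:
Step 0: x=[6.0000 7.0000] v=[0.0000 0.0000]
Step 1: x=[1.0000 10.0000] v=[-10.0000 6.0000]
Step 2: x=[4.0000 8.0000] v=[6.0000 -4.0000]
Step 3: x=[7.0000 6.0000] v=[6.0000 -4.0000]
Step 4: x=[2.0000 9.0000] v=[-10.0000 6.0000]
Step 5: x=[2.0000 9.0000] v=[0.0000 0.0000]
Step 6: x=[7.0000 6.0000] v=[10.0000 -6.0000]
Step 7: x=[4.0000 8.0000] v=[-6.0000 4.0000]
Max displacement = 3.0000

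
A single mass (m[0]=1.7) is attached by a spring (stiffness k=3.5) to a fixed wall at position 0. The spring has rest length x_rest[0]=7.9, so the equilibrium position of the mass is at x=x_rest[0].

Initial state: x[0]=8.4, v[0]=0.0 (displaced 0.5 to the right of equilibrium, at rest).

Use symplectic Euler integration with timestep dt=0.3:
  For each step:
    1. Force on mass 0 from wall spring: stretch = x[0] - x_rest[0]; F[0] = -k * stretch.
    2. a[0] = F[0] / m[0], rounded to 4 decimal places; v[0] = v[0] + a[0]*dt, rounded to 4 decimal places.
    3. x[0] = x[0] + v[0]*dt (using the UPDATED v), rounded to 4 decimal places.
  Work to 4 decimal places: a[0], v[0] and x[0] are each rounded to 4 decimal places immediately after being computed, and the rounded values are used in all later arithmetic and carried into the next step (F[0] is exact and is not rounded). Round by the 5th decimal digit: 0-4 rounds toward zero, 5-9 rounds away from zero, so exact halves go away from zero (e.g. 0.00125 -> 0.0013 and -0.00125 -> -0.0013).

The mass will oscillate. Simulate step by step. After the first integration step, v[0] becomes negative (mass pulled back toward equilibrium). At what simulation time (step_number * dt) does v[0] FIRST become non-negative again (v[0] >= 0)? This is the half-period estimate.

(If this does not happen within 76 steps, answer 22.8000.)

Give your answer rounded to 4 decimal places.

Step 0: x=[8.4000] v=[0.0000]
Step 1: x=[8.3074] v=[-0.3088]
Step 2: x=[8.1393] v=[-0.5604]
Step 3: x=[7.9268] v=[-0.7082]
Step 4: x=[7.7094] v=[-0.7248]
Step 5: x=[7.5273] v=[-0.6071]
Step 6: x=[7.4142] v=[-0.3769]
Step 7: x=[7.3912] v=[-0.0768]
Step 8: x=[7.4625] v=[0.2375]
First v>=0 after going negative at step 8, time=2.4000

Answer: 2.4000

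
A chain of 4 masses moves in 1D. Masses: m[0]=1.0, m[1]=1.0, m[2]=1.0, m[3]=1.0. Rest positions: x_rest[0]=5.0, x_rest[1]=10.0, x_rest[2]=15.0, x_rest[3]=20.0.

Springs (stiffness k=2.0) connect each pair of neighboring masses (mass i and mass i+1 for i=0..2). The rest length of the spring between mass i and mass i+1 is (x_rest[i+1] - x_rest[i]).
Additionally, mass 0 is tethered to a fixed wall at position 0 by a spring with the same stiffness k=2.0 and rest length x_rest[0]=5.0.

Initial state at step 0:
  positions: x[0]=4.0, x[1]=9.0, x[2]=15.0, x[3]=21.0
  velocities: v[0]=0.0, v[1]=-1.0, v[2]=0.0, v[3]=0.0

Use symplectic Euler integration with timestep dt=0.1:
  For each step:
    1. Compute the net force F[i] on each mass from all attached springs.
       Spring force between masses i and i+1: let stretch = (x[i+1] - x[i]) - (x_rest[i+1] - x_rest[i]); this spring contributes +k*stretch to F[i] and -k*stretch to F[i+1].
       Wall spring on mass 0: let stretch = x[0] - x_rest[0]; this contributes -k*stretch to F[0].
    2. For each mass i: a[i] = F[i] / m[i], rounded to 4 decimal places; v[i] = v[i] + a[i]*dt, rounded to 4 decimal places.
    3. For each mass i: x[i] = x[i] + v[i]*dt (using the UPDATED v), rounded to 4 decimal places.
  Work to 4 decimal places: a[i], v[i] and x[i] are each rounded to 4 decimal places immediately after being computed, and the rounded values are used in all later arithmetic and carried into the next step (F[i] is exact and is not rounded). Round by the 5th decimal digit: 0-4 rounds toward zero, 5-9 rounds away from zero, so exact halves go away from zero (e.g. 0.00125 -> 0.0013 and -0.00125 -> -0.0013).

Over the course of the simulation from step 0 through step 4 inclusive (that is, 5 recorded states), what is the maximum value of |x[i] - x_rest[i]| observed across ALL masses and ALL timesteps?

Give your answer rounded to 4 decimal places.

Answer: 1.1673

Derivation:
Step 0: x=[4.0000 9.0000 15.0000 21.0000] v=[0.0000 -1.0000 0.0000 0.0000]
Step 1: x=[4.0200 8.9200 15.0000 20.9800] v=[0.2000 -0.8000 0.0000 -0.2000]
Step 2: x=[4.0576 8.8636 14.9980 20.9404] v=[0.3760 -0.5640 -0.0200 -0.3960]
Step 3: x=[4.1102 8.8338 14.9922 20.8820] v=[0.5257 -0.2983 -0.0584 -0.5845]
Step 4: x=[4.1750 8.8327 14.9810 20.8058] v=[0.6484 -0.0113 -0.1121 -0.7625]
Max displacement = 1.1673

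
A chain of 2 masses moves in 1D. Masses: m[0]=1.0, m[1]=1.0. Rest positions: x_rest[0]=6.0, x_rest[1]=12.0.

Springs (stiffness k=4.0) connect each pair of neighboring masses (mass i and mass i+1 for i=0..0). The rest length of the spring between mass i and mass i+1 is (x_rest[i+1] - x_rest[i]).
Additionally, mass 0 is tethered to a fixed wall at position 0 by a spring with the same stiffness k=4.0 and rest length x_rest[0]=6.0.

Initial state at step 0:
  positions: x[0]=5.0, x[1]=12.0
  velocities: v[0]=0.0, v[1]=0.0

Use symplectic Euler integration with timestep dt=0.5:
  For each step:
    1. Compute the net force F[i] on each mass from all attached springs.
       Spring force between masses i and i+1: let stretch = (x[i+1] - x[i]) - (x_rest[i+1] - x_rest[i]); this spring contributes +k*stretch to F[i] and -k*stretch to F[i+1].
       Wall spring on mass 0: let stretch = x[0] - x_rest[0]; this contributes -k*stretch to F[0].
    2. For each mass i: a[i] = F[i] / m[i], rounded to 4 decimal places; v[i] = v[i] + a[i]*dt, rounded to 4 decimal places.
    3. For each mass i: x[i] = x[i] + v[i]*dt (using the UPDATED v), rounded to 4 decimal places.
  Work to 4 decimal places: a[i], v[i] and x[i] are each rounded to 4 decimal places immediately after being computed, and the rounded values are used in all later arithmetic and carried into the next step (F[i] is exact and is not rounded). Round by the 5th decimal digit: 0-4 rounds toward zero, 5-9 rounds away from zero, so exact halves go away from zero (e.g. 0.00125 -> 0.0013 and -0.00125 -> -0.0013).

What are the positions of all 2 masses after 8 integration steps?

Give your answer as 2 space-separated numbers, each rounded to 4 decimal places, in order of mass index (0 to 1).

Step 0: x=[5.0000 12.0000] v=[0.0000 0.0000]
Step 1: x=[7.0000 11.0000] v=[4.0000 -2.0000]
Step 2: x=[6.0000 12.0000] v=[-2.0000 2.0000]
Step 3: x=[5.0000 13.0000] v=[-2.0000 2.0000]
Step 4: x=[7.0000 12.0000] v=[4.0000 -2.0000]
Step 5: x=[7.0000 12.0000] v=[0.0000 0.0000]
Step 6: x=[5.0000 13.0000] v=[-4.0000 2.0000]
Step 7: x=[6.0000 12.0000] v=[2.0000 -2.0000]
Step 8: x=[7.0000 11.0000] v=[2.0000 -2.0000]

Answer: 7.0000 11.0000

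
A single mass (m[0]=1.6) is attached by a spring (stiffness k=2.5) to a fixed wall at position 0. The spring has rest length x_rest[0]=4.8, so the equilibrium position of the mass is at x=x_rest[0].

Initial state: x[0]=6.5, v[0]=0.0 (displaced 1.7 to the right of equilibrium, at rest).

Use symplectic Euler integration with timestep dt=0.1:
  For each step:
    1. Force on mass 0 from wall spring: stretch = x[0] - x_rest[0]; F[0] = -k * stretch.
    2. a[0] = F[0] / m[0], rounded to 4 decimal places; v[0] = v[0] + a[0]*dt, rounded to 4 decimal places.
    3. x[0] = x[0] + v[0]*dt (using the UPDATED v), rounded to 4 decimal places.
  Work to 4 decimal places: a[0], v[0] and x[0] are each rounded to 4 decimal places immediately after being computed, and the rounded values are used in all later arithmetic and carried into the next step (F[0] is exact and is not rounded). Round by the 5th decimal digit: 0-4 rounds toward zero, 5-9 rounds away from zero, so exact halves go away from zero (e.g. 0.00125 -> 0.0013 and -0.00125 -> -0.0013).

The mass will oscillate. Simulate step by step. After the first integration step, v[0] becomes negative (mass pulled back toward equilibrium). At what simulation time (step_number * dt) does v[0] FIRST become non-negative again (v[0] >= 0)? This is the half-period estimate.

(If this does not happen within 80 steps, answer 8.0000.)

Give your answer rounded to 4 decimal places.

Answer: 2.6000

Derivation:
Step 0: x=[6.5000] v=[0.0000]
Step 1: x=[6.4734] v=[-0.2656]
Step 2: x=[6.4207] v=[-0.5271]
Step 3: x=[6.3427] v=[-0.7803]
Step 4: x=[6.2406] v=[-1.0214]
Step 5: x=[6.1160] v=[-1.2465]
Step 6: x=[5.9708] v=[-1.4521]
Step 7: x=[5.8073] v=[-1.6350]
Step 8: x=[5.6281] v=[-1.7924]
Step 9: x=[5.4359] v=[-1.9218]
Step 10: x=[5.2338] v=[-2.0212]
Step 11: x=[5.0249] v=[-2.0890]
Step 12: x=[4.8125] v=[-2.1241]
Step 13: x=[4.5999] v=[-2.1261]
Step 14: x=[4.3904] v=[-2.0948]
Step 15: x=[4.1873] v=[-2.0308]
Step 16: x=[3.9938] v=[-1.9351]
Step 17: x=[3.8129] v=[-1.8091]
Step 18: x=[3.6474] v=[-1.6549]
Step 19: x=[3.4999] v=[-1.4748]
Step 20: x=[3.3727] v=[-1.2717]
Step 21: x=[3.2678] v=[-1.0487]
Step 22: x=[3.1869] v=[-0.8093]
Step 23: x=[3.1312] v=[-0.5573]
Step 24: x=[3.1015] v=[-0.2966]
Step 25: x=[3.0984] v=[-0.0312]
Step 26: x=[3.1219] v=[0.2347]
First v>=0 after going negative at step 26, time=2.6000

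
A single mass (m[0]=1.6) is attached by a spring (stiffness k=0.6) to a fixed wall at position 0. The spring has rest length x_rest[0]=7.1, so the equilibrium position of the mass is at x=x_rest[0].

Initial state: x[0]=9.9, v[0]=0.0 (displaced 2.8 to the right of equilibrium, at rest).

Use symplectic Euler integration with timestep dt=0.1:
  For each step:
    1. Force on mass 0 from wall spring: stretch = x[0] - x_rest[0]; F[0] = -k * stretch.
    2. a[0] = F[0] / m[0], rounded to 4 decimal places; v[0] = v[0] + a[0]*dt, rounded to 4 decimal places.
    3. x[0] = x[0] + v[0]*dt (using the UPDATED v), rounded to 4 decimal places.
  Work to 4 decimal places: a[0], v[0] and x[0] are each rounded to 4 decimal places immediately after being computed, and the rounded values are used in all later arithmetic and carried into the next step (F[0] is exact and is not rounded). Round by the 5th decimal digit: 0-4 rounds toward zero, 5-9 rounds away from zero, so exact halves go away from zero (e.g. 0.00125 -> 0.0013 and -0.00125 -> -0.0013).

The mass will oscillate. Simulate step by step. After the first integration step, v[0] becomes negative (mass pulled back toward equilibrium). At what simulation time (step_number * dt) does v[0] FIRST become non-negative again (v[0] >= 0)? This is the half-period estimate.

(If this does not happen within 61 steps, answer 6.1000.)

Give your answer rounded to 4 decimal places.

Step 0: x=[9.9000] v=[0.0000]
Step 1: x=[9.8895] v=[-0.1050]
Step 2: x=[9.8685] v=[-0.2096]
Step 3: x=[9.8372] v=[-0.3134]
Step 4: x=[9.7956] v=[-0.4161]
Step 5: x=[9.7439] v=[-0.5172]
Step 6: x=[9.6823] v=[-0.6164]
Step 7: x=[9.6110] v=[-0.7132]
Step 8: x=[9.5303] v=[-0.8074]
Step 9: x=[9.4405] v=[-0.8985]
Step 10: x=[9.3419] v=[-0.9863]
Step 11: x=[9.2349] v=[-1.0704]
Step 12: x=[9.1199] v=[-1.1505]
Step 13: x=[8.9973] v=[-1.2263]
Step 14: x=[8.8676] v=[-1.2975]
Step 15: x=[8.7312] v=[-1.3638]
Step 16: x=[8.5887] v=[-1.4250]
Step 17: x=[8.4406] v=[-1.4808]
Step 18: x=[8.2875] v=[-1.5311]
Step 19: x=[8.1299] v=[-1.5756]
Step 20: x=[7.9685] v=[-1.6142]
Step 21: x=[7.8038] v=[-1.6468]
Step 22: x=[7.6365] v=[-1.6732]
Step 23: x=[7.4672] v=[-1.6933]
Step 24: x=[7.2965] v=[-1.7071]
Step 25: x=[7.1251] v=[-1.7145]
Step 26: x=[6.9536] v=[-1.7154]
Step 27: x=[6.7826] v=[-1.7099]
Step 28: x=[6.6128] v=[-1.6980]
Step 29: x=[6.4448] v=[-1.6797]
Step 30: x=[6.2793] v=[-1.6551]
Step 31: x=[6.1169] v=[-1.6243]
Step 32: x=[5.9582] v=[-1.5874]
Step 33: x=[5.8037] v=[-1.5446]
Step 34: x=[5.6541] v=[-1.4960]
Step 35: x=[5.5099] v=[-1.4418]
Step 36: x=[5.3717] v=[-1.3822]
Step 37: x=[5.2400] v=[-1.3174]
Step 38: x=[5.1152] v=[-1.2477]
Step 39: x=[4.9979] v=[-1.1733]
Step 40: x=[4.8885] v=[-1.0945]
Step 41: x=[4.7873] v=[-1.0116]
Step 42: x=[4.6948] v=[-0.9249]
Step 43: x=[4.6113] v=[-0.8347]
Step 44: x=[4.5372] v=[-0.7414]
Step 45: x=[4.4727] v=[-0.6453]
Step 46: x=[4.4180] v=[-0.5468]
Step 47: x=[4.3734] v=[-0.4462]
Step 48: x=[4.3390] v=[-0.3440]
Step 49: x=[4.3150] v=[-0.2405]
Step 50: x=[4.3014] v=[-0.1361]
Step 51: x=[4.2983] v=[-0.0312]
Step 52: x=[4.3057] v=[0.0739]
First v>=0 after going negative at step 52, time=5.2000

Answer: 5.2000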